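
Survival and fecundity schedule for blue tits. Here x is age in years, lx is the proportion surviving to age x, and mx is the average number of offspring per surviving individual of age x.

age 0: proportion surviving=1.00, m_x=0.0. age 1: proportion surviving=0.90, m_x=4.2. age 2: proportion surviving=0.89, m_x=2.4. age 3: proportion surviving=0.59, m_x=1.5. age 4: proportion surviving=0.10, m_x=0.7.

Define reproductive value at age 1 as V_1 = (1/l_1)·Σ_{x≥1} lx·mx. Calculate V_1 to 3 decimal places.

lx·mx for x ≥ 1: 3.78, 2.136, 0.885, 0.07 → sum = 6.871
V_1 = 6.871 / l_1 = 6.871 / 0.9 = 7.634444… → 7.634

7.634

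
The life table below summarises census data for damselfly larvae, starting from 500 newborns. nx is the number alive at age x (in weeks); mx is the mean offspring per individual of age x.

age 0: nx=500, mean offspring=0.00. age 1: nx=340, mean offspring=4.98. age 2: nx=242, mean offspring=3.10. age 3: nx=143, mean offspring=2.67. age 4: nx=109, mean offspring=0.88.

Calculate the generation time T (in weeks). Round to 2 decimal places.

1.62

lx = nx/n0 = nx/500: 1, 0.68, 0.484, 0.286, 0.218
lx·mx: 0, 3.3864, 1.5004, 0.76362, 0.19184 → R0 = 5.84226
x·lx·mx: 0, 3.3864, 3.0008, 2.29086, 0.76736 → Σ = 9.44542
T = 9.44542 / 5.84226 = 1.616741… → 1.62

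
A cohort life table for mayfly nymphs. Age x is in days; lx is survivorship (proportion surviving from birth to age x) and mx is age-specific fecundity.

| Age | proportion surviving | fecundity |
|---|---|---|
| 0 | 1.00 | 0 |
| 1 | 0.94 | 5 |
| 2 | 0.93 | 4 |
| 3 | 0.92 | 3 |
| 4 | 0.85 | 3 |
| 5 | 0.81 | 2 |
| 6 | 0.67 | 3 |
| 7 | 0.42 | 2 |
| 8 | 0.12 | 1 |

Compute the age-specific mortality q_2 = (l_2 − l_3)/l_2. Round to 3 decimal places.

q_2 = (l_2 − l_3) / l_2 = (0.93 − 0.92) / 0.93
     = 0.01 / 0.93 = 0.010753… → 0.011

0.011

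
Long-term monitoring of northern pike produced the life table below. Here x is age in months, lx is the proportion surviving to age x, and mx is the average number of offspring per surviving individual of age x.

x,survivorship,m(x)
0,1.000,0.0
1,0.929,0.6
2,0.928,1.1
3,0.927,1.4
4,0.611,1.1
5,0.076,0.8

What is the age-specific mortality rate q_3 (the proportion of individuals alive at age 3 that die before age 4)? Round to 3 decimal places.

0.341

q_3 = (l_3 − l_4) / l_3 = (0.927 − 0.611) / 0.927
     = 0.316 / 0.927 = 0.340885… → 0.341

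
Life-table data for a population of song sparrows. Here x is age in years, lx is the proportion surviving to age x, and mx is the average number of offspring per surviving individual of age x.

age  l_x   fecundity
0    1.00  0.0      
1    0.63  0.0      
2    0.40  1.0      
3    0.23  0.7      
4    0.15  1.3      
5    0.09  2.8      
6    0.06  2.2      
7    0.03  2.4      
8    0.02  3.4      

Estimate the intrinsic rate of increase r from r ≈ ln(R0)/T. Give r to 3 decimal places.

0.061

R0 = Σ lx·mx = 0 + 0 + 0.4 + 0.161 + 0.195 + 0.252 + 0.132 + 0.072 + 0.068 = 1.28
Σ x·lx·mx = 5.163; T = 5.163/1.28 = 4.03359…
r ≈ ln(R0)/T = ln(1.28)/4.03359… = 0.0612… → 0.061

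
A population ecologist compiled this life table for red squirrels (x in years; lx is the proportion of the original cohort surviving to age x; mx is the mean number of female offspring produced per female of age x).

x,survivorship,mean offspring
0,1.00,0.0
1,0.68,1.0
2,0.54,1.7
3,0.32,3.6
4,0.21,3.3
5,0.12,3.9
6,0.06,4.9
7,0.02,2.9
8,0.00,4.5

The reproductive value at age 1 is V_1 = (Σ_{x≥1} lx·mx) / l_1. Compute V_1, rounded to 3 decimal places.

lx·mx for x ≥ 1: 0.68, 0.918, 1.152, 0.693, 0.468, 0.294, 0.058, 0 → sum = 4.263
V_1 = 4.263 / l_1 = 4.263 / 0.68 = 6.269118… → 6.269

6.269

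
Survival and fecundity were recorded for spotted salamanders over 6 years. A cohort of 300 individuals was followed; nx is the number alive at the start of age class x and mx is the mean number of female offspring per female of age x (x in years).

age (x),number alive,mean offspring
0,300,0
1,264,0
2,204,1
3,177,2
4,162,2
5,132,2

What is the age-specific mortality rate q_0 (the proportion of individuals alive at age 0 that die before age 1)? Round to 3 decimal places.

lx = nx/n0 = nx/300: 1, 0.88, 0.68, 0.59, 0.54, 0.44
q_0 = (l_0 − l_1) / l_0 = (1 − 0.88) / 1
     = 0.12 / 1 = 0.12 → 0.120

0.120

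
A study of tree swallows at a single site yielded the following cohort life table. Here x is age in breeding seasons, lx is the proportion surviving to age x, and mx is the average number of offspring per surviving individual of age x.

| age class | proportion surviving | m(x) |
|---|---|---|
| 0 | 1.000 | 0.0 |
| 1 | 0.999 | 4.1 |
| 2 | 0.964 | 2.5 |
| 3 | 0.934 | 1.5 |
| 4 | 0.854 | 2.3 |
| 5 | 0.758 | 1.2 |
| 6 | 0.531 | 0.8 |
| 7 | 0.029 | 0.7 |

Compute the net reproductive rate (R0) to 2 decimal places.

11.23

lx·mx by age: 0, 4.0959, 2.41, 1.401, 1.9642, 0.9096, 0.4248, 0.0203
R0 = Σ lx·mx = 11.2258 → 11.23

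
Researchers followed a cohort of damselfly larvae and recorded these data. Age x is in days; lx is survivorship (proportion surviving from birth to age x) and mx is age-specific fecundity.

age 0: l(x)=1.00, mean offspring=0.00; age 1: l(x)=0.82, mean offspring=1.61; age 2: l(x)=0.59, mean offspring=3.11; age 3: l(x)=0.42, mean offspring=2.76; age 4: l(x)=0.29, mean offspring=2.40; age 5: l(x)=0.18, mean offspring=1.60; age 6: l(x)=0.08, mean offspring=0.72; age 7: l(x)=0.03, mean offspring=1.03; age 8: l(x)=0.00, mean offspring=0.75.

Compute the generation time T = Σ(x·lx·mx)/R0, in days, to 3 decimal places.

2.460

lx·mx: 0, 1.3202, 1.8349, 1.1592, 0.696, 0.288, 0.0576, 0.0309, 0 → R0 = 5.3868
x·lx·mx: 0, 1.3202, 3.6698, 3.4776, 2.784, 1.44, 0.3456, 0.2163, 0 → Σ = 13.2535
T = 13.2535 / 5.3868 = 2.460366… → 2.460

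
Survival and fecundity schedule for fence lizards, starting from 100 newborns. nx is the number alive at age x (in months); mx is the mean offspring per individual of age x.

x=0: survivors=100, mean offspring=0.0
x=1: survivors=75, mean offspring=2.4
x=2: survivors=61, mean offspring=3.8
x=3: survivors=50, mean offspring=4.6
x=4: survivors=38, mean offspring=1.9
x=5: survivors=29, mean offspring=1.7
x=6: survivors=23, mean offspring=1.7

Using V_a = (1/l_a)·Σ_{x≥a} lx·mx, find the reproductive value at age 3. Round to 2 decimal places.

7.81

lx = nx/n0 = nx/100: 1, 0.75, 0.61, 0.5, 0.38, 0.29, 0.23
lx·mx for x ≥ 3: 2.3, 0.722, 0.493, 0.391 → sum = 3.906
V_3 = 3.906 / l_3 = 3.906 / 0.5 = 7.812 → 7.81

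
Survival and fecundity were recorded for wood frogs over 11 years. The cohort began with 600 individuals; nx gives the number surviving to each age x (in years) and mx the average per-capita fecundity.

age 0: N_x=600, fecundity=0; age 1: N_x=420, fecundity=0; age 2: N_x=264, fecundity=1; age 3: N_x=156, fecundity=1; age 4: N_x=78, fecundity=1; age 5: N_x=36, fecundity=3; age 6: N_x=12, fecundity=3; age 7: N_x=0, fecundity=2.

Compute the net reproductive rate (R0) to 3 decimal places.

lx = nx/n0 = nx/600: 1, 0.7, 0.44, 0.26, 0.13, 0.06, 0.02, 0
lx·mx by age: 0, 0, 0.44, 0.26, 0.13, 0.18, 0.06, 0
R0 = Σ lx·mx = 1.07 → 1.070

1.070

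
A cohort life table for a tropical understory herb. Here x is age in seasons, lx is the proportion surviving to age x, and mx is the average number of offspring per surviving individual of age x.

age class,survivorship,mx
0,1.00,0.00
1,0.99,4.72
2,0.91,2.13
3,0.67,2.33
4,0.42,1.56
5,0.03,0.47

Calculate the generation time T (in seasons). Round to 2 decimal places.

1.80

lx·mx: 0, 4.6728, 1.9383, 1.5611, 0.6552, 0.0141 → R0 = 8.8415
x·lx·mx: 0, 4.6728, 3.8766, 4.6833, 2.6208, 0.0705 → Σ = 15.924
T = 15.924 / 8.8415 = 1.801052… → 1.80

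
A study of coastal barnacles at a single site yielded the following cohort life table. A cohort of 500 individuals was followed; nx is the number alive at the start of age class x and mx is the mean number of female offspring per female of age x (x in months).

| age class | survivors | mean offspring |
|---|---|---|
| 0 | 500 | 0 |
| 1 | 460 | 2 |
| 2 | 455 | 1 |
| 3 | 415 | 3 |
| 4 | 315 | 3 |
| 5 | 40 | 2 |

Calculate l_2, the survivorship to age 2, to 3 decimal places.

l_2 = n_2/n_0 = 455/500 = 0.91 → 0.910

0.910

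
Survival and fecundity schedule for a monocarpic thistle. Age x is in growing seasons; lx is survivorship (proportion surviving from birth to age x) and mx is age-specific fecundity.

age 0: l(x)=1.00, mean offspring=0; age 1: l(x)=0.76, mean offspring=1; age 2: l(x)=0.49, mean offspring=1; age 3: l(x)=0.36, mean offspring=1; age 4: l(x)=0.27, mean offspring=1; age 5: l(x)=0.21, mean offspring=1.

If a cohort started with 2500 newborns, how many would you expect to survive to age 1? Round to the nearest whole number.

Expected survivors = N0 · l_1 = 2500 × 0.76 = 1900 → 1900

1900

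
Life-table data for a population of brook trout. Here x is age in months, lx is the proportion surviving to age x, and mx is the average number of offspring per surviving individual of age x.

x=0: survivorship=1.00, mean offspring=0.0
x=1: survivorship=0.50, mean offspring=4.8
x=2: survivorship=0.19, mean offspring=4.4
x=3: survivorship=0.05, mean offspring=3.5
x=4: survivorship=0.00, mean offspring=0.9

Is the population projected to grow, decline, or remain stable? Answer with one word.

growing

R0 = Σ lx·mx = 0 + 2.4 + 0.836 + 0.175 + 0 = 3.411
R0 > 1, so the population is growing.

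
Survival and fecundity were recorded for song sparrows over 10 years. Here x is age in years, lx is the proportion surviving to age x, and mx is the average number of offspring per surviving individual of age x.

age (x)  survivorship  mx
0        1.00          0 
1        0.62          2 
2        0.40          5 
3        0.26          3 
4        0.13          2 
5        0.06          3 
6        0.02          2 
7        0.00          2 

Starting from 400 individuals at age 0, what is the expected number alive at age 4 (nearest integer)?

52

Expected survivors = N0 · l_4 = 400 × 0.13 = 52 → 52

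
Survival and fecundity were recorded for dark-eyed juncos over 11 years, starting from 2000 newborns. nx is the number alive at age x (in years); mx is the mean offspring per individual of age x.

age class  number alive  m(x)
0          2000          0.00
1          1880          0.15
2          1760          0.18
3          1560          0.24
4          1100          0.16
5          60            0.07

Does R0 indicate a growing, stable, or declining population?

lx = nx/n0 = nx/2000: 1, 0.94, 0.88, 0.78, 0.55, 0.03
R0 = Σ lx·mx = 0 + 0.141 + 0.1584 + 0.1872 + 0.088 + 0.0021 = 0.5767
R0 < 1, so the population is declining.

declining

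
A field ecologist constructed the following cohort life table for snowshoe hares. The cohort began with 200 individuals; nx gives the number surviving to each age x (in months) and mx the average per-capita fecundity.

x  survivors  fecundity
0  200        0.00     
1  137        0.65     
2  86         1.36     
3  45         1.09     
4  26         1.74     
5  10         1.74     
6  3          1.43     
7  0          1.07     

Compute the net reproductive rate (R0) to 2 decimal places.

lx = nx/n0 = nx/200: 1, 0.685, 0.43, 0.225, 0.13, 0.05, 0.015, 0
lx·mx by age: 0, 0.44525, 0.5848, 0.24525, 0.2262, 0.087, 0.02145, 0
R0 = Σ lx·mx = 1.60995 → 1.61

1.61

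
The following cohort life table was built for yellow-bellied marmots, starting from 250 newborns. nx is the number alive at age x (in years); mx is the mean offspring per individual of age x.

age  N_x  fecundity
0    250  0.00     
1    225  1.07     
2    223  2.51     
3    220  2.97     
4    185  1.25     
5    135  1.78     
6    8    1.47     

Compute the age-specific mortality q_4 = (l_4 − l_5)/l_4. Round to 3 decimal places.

0.270

lx = nx/n0 = nx/250: 1, 0.9, 0.892, 0.88, 0.74, 0.54, 0.032
q_4 = (l_4 − l_5) / l_4 = (0.74 − 0.54) / 0.74
     = 0.2 / 0.74 = 0.27027… → 0.270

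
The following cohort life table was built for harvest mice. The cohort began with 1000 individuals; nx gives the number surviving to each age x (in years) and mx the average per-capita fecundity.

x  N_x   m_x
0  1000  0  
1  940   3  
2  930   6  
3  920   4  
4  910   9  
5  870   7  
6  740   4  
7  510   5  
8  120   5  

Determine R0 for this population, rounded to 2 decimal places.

lx = nx/n0 = nx/1000: 1, 0.94, 0.93, 0.92, 0.91, 0.87, 0.74, 0.51, 0.12
lx·mx by age: 0, 2.82, 5.58, 3.68, 8.19, 6.09, 2.96, 2.55, 0.6
R0 = Σ lx·mx = 32.47 → 32.47

32.47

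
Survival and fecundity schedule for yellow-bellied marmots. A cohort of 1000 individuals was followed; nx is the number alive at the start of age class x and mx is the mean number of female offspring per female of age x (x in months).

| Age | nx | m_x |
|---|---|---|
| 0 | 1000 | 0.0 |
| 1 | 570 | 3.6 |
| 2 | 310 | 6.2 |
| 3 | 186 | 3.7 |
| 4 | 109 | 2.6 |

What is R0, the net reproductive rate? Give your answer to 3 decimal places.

4.946

lx = nx/n0 = nx/1000: 1, 0.57, 0.31, 0.186, 0.109
lx·mx by age: 0, 2.052, 1.922, 0.6882, 0.2834
R0 = Σ lx·mx = 4.9456 → 4.946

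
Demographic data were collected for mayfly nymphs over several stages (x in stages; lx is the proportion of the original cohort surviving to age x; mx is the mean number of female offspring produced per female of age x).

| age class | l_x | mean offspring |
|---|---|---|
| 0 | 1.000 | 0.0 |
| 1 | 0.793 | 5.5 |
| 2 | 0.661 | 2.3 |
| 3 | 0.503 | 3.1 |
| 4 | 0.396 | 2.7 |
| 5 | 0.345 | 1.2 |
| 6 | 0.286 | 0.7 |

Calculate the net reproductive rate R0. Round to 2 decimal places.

9.12

lx·mx by age: 0, 4.3615, 1.5203, 1.5593, 1.0692, 0.414, 0.2002
R0 = Σ lx·mx = 9.1245 → 9.12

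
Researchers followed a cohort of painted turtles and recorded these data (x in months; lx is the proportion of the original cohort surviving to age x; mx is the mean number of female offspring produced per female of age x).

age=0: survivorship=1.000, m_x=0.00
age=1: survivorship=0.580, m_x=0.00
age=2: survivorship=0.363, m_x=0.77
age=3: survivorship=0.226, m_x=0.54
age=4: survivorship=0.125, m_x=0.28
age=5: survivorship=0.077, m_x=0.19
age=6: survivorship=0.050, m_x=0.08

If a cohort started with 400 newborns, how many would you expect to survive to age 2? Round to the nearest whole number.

145

Expected survivors = N0 · l_2 = 400 × 0.363 = 145.2 → 145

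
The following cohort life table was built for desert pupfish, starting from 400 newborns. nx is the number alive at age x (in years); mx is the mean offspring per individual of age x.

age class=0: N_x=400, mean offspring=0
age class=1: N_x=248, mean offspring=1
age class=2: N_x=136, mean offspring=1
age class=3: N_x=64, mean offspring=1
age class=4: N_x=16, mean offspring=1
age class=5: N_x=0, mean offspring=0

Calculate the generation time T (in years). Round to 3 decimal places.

1.672

lx = nx/n0 = nx/400: 1, 0.62, 0.34, 0.16, 0.04, 0
lx·mx: 0, 0.62, 0.34, 0.16, 0.04, 0 → R0 = 1.16
x·lx·mx: 0, 0.62, 0.68, 0.48, 0.16, 0 → Σ = 1.94
T = 1.94 / 1.16 = 1.672414… → 1.672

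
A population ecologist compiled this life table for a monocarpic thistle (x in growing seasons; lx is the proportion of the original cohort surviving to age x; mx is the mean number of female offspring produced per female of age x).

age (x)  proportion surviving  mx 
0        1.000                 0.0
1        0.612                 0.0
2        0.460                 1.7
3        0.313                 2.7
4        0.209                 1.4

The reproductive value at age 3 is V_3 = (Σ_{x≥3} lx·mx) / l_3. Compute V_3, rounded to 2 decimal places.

3.63

lx·mx for x ≥ 3: 0.8451, 0.2926 → sum = 1.1377
V_3 = 1.1377 / l_3 = 1.1377 / 0.313 = 3.634824… → 3.63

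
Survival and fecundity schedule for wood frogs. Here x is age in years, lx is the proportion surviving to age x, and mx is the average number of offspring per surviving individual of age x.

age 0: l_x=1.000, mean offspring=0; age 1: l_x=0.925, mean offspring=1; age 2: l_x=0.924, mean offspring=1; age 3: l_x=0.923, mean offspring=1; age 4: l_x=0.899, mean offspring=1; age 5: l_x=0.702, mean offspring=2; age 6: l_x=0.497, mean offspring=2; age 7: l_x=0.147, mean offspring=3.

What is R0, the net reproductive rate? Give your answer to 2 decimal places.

lx·mx by age: 0, 0.925, 0.924, 0.923, 0.899, 1.404, 0.994, 0.441
R0 = Σ lx·mx = 6.51 → 6.51

6.51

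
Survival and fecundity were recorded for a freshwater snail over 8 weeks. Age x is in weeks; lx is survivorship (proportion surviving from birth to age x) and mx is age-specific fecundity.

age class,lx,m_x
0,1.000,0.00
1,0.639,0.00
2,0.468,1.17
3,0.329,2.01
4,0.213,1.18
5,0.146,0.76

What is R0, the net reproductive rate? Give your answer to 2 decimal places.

1.57

lx·mx by age: 0, 0, 0.54756, 0.66129, 0.25134, 0.11096
R0 = Σ lx·mx = 1.57115 → 1.57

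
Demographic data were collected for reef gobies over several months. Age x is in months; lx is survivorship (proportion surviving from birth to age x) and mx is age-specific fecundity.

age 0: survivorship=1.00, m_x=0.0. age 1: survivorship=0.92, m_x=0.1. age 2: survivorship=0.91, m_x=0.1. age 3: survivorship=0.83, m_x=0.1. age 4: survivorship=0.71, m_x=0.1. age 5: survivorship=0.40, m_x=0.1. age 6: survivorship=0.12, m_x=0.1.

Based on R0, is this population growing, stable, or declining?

declining

R0 = Σ lx·mx = 0 + 0.092 + 0.091 + 0.083 + 0.071 + 0.04 + 0.012 = 0.389
R0 < 1, so the population is declining.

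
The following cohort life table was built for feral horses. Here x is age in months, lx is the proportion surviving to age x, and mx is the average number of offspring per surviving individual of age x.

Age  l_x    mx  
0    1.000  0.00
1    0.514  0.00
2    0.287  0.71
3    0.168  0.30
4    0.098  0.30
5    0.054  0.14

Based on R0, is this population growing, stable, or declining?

declining

R0 = Σ lx·mx = 0 + 0 + 0.20377 + 0.0504 + 0.0294 + 0.00756 = 0.29113
R0 < 1, so the population is declining.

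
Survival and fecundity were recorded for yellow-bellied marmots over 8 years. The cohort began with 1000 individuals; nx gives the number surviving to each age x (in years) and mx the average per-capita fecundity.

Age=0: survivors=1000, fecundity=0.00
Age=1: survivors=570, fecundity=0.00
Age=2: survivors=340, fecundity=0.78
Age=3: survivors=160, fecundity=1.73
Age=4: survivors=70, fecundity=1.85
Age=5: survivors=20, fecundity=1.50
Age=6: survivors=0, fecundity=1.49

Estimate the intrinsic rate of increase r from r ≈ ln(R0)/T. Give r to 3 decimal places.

lx = nx/n0 = nx/1000: 1, 0.57, 0.34, 0.16, 0.07, 0.02, 0
R0 = Σ lx·mx = 0 + 0 + 0.2652 + 0.2768 + 0.1295 + 0.03 + 0 = 0.7015
Σ x·lx·mx = 2.0288; T = 2.0288/0.7015 = 2.89209…
r ≈ ln(R0)/T = ln(0.7015)/2.89209… = -0.12259… → -0.123

-0.123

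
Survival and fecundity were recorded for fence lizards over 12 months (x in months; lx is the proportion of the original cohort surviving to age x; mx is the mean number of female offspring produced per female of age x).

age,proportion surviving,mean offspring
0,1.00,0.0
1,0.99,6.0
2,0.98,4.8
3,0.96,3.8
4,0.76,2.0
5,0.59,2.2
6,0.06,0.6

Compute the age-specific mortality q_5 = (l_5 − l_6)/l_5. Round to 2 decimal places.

0.90

q_5 = (l_5 − l_6) / l_5 = (0.59 − 0.06) / 0.59
     = 0.53 / 0.59 = 0.898305… → 0.90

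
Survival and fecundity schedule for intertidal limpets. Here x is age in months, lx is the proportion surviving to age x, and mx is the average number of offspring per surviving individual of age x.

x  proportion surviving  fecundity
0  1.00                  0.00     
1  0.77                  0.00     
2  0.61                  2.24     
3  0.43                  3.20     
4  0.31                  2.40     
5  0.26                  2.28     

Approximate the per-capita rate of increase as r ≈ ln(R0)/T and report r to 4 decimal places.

R0 = Σ lx·mx = 0 + 0 + 1.3664 + 1.376 + 0.744 + 0.5928 = 4.0792
Σ x·lx·mx = 12.8008; T = 12.8008/4.0792 = 3.13807…
r ≈ ln(R0)/T = ln(4.0792)/3.13807… = 0.448015… → 0.4480

0.4480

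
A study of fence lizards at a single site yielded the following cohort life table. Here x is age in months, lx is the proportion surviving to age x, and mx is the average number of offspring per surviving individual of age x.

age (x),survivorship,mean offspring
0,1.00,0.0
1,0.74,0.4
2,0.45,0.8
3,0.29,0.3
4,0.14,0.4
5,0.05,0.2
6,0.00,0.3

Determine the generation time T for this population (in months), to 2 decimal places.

lx·mx: 0, 0.296, 0.36, 0.087, 0.056, 0.01, 0 → R0 = 0.809
x·lx·mx: 0, 0.296, 0.72, 0.261, 0.224, 0.05, 0 → Σ = 1.551
T = 1.551 / 0.809 = 1.917182… → 1.92

1.92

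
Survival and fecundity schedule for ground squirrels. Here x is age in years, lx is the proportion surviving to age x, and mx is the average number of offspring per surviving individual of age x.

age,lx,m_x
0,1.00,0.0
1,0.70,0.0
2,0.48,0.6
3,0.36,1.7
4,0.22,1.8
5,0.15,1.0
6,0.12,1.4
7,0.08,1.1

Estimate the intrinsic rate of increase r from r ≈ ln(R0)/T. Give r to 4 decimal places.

0.1421

R0 = Σ lx·mx = 0 + 0 + 0.288 + 0.612 + 0.396 + 0.15 + 0.168 + 0.088 = 1.702
Σ x·lx·mx = 6.37; T = 6.37/1.702 = 3.74266…
r ≈ ln(R0)/T = ln(1.702)/3.74266… = 0.142093… → 0.1421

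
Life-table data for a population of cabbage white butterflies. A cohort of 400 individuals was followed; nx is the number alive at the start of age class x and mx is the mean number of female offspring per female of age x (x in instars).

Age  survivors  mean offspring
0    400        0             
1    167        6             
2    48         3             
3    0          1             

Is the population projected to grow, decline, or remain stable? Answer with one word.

growing

lx = nx/n0 = nx/400: 1, 0.4175, 0.12, 0
R0 = Σ lx·mx = 0 + 2.505 + 0.36 + 0 = 2.865
R0 > 1, so the population is growing.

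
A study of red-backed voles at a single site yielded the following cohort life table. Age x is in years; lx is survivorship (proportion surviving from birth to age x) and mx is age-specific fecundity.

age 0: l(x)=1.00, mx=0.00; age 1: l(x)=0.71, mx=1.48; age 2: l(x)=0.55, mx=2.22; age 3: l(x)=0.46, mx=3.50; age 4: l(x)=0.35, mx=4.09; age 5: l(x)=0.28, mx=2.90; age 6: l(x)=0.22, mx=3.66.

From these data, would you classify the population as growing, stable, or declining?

R0 = Σ lx·mx = 0 + 1.0508 + 1.221 + 1.61 + 1.4315 + 0.812 + 0.8052 = 6.9305
R0 > 1, so the population is growing.

growing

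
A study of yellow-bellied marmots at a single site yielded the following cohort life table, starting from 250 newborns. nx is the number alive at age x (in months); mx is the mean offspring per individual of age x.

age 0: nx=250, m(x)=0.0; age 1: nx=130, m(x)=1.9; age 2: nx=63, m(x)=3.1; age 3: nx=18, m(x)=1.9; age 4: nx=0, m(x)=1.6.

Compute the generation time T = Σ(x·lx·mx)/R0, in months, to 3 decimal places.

1.553

lx = nx/n0 = nx/250: 1, 0.52, 0.252, 0.072, 0
lx·mx: 0, 0.988, 0.7812, 0.1368, 0 → R0 = 1.906
x·lx·mx: 0, 0.988, 1.5624, 0.4104, 0 → Σ = 2.9608
T = 2.9608 / 1.906 = 1.55341… → 1.553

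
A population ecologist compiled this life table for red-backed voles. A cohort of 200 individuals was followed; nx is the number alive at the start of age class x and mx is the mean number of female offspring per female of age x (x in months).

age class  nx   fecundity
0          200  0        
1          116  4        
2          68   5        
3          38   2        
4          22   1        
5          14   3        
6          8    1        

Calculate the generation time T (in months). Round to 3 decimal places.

lx = nx/n0 = nx/200: 1, 0.58, 0.34, 0.19, 0.11, 0.07, 0.04
lx·mx: 0, 2.32, 1.7, 0.38, 0.11, 0.21, 0.04 → R0 = 4.76
x·lx·mx: 0, 2.32, 3.4, 1.14, 0.44, 1.05, 0.24 → Σ = 8.59
T = 8.59 / 4.76 = 1.804622… → 1.805

1.805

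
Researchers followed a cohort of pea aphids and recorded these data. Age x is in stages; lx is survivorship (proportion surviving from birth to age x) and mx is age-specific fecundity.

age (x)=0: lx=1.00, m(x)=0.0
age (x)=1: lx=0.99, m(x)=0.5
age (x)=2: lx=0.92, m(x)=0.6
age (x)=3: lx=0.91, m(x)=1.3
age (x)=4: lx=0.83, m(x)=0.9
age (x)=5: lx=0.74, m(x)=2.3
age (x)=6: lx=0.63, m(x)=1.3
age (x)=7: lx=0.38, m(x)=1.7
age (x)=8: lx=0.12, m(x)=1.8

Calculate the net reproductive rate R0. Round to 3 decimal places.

6.360

lx·mx by age: 0, 0.495, 0.552, 1.183, 0.747, 1.702, 0.819, 0.646, 0.216
R0 = Σ lx·mx = 6.36 → 6.360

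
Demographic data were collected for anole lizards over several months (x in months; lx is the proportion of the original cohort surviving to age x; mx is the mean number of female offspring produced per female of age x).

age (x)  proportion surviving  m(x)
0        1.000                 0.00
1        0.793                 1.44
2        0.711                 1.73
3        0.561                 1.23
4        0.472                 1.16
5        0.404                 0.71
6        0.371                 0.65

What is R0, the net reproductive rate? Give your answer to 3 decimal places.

4.137

lx·mx by age: 0, 1.14192, 1.23003, 0.69003, 0.54752, 0.28684, 0.24115
R0 = Σ lx·mx = 4.13749 → 4.137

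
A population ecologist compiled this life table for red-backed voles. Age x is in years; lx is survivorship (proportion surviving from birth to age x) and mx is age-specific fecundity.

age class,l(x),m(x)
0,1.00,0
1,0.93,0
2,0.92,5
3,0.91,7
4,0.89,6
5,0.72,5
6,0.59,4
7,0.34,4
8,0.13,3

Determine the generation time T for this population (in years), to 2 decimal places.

3.93

lx·mx: 0, 0, 4.6, 6.37, 5.34, 3.6, 2.36, 1.36, 0.39 → R0 = 24.02
x·lx·mx: 0, 0, 9.2, 19.11, 21.36, 18, 14.16, 9.52, 3.12 → Σ = 94.47
T = 94.47 / 24.02 = 3.932973… → 3.93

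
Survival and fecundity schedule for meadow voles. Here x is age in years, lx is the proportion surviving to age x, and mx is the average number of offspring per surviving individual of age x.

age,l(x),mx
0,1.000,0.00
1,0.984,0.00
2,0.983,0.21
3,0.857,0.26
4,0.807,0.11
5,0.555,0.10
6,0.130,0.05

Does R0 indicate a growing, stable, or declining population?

R0 = Σ lx·mx = 0 + 0 + 0.20643 + 0.22282 + 0.08877 + 0.0555 + 0.0065 = 0.58002
R0 < 1, so the population is declining.

declining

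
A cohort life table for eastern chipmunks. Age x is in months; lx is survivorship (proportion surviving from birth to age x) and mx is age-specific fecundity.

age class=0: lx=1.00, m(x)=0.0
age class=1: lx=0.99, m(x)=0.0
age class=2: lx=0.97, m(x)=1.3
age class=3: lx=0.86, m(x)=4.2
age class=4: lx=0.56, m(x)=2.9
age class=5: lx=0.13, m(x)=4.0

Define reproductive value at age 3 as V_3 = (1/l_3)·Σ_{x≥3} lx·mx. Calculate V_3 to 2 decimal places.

6.69

lx·mx for x ≥ 3: 3.612, 1.624, 0.52 → sum = 5.756
V_3 = 5.756 / l_3 = 5.756 / 0.86 = 6.693023… → 6.69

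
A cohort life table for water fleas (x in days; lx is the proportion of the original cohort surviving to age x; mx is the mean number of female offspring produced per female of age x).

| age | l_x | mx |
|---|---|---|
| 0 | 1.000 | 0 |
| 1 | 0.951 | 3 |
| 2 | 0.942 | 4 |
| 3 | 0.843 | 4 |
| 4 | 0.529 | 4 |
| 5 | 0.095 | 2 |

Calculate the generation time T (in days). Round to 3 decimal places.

lx·mx: 0, 2.853, 3.768, 3.372, 2.116, 0.19 → R0 = 12.299
x·lx·mx: 0, 2.853, 7.536, 10.116, 8.464, 0.95 → Σ = 29.919
T = 29.919 / 12.299 = 2.432637… → 2.433

2.433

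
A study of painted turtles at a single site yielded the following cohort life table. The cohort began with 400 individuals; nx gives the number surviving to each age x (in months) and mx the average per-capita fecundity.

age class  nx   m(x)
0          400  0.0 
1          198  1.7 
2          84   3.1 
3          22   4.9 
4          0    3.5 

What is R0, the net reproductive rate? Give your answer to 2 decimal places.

1.76

lx = nx/n0 = nx/400: 1, 0.495, 0.21, 0.055, 0
lx·mx by age: 0, 0.8415, 0.651, 0.2695, 0
R0 = Σ lx·mx = 1.762 → 1.76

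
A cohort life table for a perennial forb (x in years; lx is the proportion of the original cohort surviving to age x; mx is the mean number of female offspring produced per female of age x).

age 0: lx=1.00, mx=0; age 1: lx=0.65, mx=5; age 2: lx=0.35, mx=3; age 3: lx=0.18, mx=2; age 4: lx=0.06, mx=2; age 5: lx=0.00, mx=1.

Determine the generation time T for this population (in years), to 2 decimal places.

lx·mx: 0, 3.25, 1.05, 0.36, 0.12, 0 → R0 = 4.78
x·lx·mx: 0, 3.25, 2.1, 1.08, 0.48, 0 → Σ = 6.91
T = 6.91 / 4.78 = 1.445607… → 1.45

1.45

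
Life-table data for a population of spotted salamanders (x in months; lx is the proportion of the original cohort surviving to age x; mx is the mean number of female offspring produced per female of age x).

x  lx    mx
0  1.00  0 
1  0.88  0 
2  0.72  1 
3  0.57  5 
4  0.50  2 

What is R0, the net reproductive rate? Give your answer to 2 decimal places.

lx·mx by age: 0, 0, 0.72, 2.85, 1
R0 = Σ lx·mx = 4.57 → 4.57

4.57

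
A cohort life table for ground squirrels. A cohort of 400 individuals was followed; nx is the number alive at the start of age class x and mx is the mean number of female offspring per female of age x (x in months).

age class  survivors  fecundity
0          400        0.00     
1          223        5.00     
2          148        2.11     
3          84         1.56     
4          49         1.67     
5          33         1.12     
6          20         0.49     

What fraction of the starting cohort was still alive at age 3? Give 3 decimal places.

0.210

l_3 = n_3/n_0 = 84/400 = 0.21 → 0.210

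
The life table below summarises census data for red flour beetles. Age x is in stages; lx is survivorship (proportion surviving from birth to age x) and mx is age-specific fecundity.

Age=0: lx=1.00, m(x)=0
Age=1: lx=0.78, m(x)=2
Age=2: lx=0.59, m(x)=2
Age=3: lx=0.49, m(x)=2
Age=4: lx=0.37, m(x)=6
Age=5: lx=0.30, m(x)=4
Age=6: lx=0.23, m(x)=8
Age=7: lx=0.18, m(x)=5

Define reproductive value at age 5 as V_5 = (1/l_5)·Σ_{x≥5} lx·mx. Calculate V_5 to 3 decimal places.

lx·mx for x ≥ 5: 1.2, 1.84, 0.9 → sum = 3.94
V_5 = 3.94 / l_5 = 3.94 / 0.3 = 13.133333… → 13.133

13.133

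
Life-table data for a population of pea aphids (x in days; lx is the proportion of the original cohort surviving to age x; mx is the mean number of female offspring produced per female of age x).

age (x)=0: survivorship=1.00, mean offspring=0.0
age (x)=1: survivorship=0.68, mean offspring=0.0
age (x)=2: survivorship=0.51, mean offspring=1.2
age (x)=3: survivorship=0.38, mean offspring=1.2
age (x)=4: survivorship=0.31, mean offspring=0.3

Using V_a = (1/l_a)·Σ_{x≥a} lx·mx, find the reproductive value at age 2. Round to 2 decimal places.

2.28

lx·mx for x ≥ 2: 0.612, 0.456, 0.093 → sum = 1.161
V_2 = 1.161 / l_2 = 1.161 / 0.51 = 2.276471… → 2.28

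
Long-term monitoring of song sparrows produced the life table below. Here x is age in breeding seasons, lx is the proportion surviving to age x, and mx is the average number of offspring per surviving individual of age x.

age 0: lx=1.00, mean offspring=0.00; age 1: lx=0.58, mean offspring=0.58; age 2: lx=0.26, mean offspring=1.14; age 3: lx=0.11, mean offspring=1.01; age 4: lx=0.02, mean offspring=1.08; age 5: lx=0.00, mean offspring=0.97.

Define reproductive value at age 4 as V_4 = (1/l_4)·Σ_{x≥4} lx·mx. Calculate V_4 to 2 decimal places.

1.08

lx·mx for x ≥ 4: 0.0216, 0 → sum = 0.0216
V_4 = 0.0216 / l_4 = 0.0216 / 0.02 = 1.08 → 1.08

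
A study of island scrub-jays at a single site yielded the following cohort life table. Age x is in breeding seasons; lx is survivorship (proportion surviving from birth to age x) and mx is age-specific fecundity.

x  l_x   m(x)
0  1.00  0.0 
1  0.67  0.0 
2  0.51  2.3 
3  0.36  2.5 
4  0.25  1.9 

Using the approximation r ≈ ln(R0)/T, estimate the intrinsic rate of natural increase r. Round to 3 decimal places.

0.343

R0 = Σ lx·mx = 0 + 0 + 1.173 + 0.9 + 0.475 = 2.548
Σ x·lx·mx = 6.946; T = 6.946/2.548 = 2.72606…
r ≈ ln(R0)/T = ln(2.548)/2.72606… = 0.3431… → 0.343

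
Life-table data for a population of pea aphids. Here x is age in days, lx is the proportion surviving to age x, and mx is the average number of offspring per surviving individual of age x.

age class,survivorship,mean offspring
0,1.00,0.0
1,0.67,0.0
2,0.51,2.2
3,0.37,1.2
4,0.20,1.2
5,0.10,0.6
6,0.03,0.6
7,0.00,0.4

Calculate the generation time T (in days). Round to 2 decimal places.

2.62

lx·mx: 0, 0, 1.122, 0.444, 0.24, 0.06, 0.018, 0 → R0 = 1.884
x·lx·mx: 0, 0, 2.244, 1.332, 0.96, 0.3, 0.108, 0 → Σ = 4.944
T = 4.944 / 1.884 = 2.624204… → 2.62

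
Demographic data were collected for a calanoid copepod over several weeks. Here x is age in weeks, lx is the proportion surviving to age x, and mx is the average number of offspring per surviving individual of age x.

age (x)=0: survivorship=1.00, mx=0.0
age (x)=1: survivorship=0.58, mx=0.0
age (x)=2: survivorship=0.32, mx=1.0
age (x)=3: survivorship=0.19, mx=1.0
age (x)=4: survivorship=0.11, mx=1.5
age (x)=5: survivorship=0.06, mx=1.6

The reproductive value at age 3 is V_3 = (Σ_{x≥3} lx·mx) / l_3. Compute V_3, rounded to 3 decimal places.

lx·mx for x ≥ 3: 0.19, 0.165, 0.096 → sum = 0.451
V_3 = 0.451 / l_3 = 0.451 / 0.19 = 2.373684… → 2.374

2.374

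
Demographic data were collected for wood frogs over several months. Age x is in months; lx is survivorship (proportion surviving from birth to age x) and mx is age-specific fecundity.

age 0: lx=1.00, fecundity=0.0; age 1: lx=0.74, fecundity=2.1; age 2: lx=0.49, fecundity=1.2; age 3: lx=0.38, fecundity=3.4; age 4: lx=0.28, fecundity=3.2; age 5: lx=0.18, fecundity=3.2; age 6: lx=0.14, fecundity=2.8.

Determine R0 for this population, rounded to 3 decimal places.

5.298

lx·mx by age: 0, 1.554, 0.588, 1.292, 0.896, 0.576, 0.392
R0 = Σ lx·mx = 5.298 → 5.298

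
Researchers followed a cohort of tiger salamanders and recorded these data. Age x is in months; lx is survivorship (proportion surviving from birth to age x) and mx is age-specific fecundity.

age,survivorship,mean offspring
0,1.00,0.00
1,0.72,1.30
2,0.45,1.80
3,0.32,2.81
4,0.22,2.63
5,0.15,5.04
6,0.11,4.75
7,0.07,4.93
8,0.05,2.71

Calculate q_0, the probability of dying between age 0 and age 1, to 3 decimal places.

0.280

q_0 = (l_0 − l_1) / l_0 = (1 − 0.72) / 1
     = 0.28 / 1 = 0.28 → 0.280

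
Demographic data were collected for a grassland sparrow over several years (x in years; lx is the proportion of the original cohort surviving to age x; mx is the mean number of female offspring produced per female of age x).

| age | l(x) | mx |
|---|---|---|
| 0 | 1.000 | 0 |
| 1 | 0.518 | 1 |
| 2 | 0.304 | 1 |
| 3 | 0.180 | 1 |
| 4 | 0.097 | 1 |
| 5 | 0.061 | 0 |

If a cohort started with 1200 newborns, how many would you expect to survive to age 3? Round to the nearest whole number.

Expected survivors = N0 · l_3 = 1200 × 0.180 = 216 → 216

216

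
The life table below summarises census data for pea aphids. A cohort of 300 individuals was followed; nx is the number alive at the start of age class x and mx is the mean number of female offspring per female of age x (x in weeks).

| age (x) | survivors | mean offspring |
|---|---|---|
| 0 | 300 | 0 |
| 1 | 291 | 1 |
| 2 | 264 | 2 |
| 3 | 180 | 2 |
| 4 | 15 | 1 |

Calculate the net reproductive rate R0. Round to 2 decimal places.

3.98

lx = nx/n0 = nx/300: 1, 0.97, 0.88, 0.6, 0.05
lx·mx by age: 0, 0.97, 1.76, 1.2, 0.05
R0 = Σ lx·mx = 3.98 → 3.98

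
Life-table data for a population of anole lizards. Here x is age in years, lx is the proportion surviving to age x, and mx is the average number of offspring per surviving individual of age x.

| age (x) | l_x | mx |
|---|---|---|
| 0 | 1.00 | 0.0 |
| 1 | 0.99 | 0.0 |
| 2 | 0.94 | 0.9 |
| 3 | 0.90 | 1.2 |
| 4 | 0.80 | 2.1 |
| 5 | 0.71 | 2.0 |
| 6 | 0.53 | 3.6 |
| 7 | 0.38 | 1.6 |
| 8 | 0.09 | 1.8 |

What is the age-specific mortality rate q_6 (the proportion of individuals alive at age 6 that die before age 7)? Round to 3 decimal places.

q_6 = (l_6 − l_7) / l_6 = (0.53 − 0.38) / 0.53
     = 0.15 / 0.53 = 0.283019… → 0.283

0.283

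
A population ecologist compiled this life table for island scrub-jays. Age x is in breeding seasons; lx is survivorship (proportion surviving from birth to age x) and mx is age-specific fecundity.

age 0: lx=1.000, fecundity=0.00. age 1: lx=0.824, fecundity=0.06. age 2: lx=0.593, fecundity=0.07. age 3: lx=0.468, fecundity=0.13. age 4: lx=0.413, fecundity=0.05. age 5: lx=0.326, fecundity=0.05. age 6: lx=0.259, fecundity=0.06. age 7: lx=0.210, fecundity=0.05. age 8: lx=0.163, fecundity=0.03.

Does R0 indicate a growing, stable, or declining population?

R0 = Σ lx·mx = 0 + 0.04944 + 0.04151 + 0.06084 + 0.02065 + 0.0163 + 0.01554 + 0.0105 + 0.00489 = 0.21967
R0 < 1, so the population is declining.

declining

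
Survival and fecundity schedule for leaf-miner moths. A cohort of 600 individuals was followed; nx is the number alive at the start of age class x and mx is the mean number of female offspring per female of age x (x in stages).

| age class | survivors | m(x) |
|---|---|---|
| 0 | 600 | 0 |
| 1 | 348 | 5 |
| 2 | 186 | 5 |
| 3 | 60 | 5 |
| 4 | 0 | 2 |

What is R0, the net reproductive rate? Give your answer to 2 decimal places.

lx = nx/n0 = nx/600: 1, 0.58, 0.31, 0.1, 0
lx·mx by age: 0, 2.9, 1.55, 0.5, 0
R0 = Σ lx·mx = 4.95 → 4.95

4.95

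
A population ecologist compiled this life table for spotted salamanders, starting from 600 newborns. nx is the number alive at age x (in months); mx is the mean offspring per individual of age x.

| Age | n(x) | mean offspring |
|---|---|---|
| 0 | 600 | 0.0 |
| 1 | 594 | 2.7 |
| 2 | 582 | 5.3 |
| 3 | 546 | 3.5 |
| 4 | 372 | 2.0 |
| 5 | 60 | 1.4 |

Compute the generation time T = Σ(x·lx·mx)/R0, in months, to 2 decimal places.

2.28

lx = nx/n0 = nx/600: 1, 0.99, 0.97, 0.91, 0.62, 0.1
lx·mx: 0, 2.673, 5.141, 3.185, 1.24, 0.14 → R0 = 12.379
x·lx·mx: 0, 2.673, 10.282, 9.555, 4.96, 0.7 → Σ = 28.17
T = 28.17 / 12.379 = 2.275628… → 2.28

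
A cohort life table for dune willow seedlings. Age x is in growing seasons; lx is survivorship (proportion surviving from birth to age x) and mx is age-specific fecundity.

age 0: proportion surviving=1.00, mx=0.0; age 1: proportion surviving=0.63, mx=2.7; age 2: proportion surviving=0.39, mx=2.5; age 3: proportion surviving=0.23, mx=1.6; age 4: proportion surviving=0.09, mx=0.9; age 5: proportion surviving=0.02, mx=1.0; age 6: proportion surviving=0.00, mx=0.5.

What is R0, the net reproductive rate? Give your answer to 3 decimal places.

3.145

lx·mx by age: 0, 1.701, 0.975, 0.368, 0.081, 0.02, 0
R0 = Σ lx·mx = 3.145 → 3.145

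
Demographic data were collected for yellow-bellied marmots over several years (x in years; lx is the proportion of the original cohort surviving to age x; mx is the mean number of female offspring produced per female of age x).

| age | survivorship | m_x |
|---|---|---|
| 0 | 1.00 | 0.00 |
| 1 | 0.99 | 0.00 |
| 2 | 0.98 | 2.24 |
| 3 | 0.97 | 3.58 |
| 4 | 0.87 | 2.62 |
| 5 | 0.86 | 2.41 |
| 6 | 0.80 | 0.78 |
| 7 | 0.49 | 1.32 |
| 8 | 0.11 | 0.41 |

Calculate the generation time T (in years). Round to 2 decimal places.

3.79

lx·mx: 0, 0, 2.1952, 3.4726, 2.2794, 2.0726, 0.624, 0.6468, 0.0451 → R0 = 11.3357
x·lx·mx: 0, 0, 4.3904, 10.4178, 9.1176, 10.363, 3.744, 4.5276, 0.3608 → Σ = 42.9212
T = 42.9212 / 11.3357 = 3.786374… → 3.79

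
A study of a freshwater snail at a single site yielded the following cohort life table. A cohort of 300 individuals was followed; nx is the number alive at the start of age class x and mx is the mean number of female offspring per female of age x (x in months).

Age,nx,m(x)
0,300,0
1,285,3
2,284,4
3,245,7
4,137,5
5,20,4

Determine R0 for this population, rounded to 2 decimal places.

lx = nx/n0 = nx/300: 1, 0.95, 0.94667…, 0.81667…, 0.45667…, 0.06667…
lx·mx by age: 0, 2.85, 3.786667…, 5.716667…, 2.283333…, 0.266667…
R0 = Σ lx·mx = 14.903333… → 14.90

14.90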